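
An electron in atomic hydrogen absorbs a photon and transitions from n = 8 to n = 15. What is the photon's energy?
0.152 eV

The energy levels of a hydrogen-like atom are E_n = -13.6057 eV / n².

Energy at n = 8: E_8 = -13.6057 / 8² = -0.212589 eV
Energy at n = 15: E_15 = -13.6057 / 15² = -0.060470 eV

The excitation energy is the difference:
ΔE = E_15 - E_8
ΔE = -0.060470 - (-0.212589)
ΔE = 0.152 eV

Since this is positive, energy must be absorbed (photon absorption).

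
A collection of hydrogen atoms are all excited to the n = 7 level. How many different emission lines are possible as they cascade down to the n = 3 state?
10

The electron can occupy levels n = 3, 4, ..., 7 during de-excitation — that is m = 7 - 3 + 1 = 5 distinct levels.

The number of distinct spectral lines equals the number of ways to choose 2 of these m levels (each pair gives one possible emission transition):

Number of lines = m(m-1)/2 = 5×4/2 = 10

These correspond to all possible transitions between the 5 levels:
7 → 6, 7 → 5, 7 → 4, 7 → 3, 6 → 5, 6 → 4, 6 → 3, 5 → 4...

Each transition produces a photon with a unique energy (and thus wavelength). This count does not depend on Z.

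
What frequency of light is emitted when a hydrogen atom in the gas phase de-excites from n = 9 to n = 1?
3.2492e+15 Hz

First, find the transition energy:
E_9 = -13.6057 / 9² = -0.16797160 eV
E_1 = -13.6057 / 1² = -13.60570000 eV
|ΔE| = |E_1 - E_9| = 13.43772840 eV

Convert to Joules: E = 13.43772840 eV × (1.602177 × 10⁻¹⁹ J/eV) = 2.152962e-18 J

Using E = hf:
f = E/h = 2.152962e-18 J / (6.62607 × 10⁻³⁴ J·s)
f = 3.2492e+15 Hz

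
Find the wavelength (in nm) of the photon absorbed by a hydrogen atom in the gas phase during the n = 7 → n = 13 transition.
6288.4888 nm

First, find the transition energy using E_n = -13.6057 / n² eV:
E_7 = -13.6057 / 7² = -0.2776673469 eV
E_13 = -13.6057 / 13² = -0.0805071006 eV

Photon energy: |ΔE| = |E_13 - E_7| = 0.1971602463 eV

Convert to wavelength using E = hc/λ with hc = 1239.84 eV·nm:
λ = hc/E = 1239.84 eV·nm / 0.1971602463 eV
λ = 6288.4888 nm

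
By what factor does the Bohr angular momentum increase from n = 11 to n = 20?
1.82

In the Bohr model, L_n = nℏ, so the ratio is purely the ratio of quantum numbers:

L_20/L_11 = 20ℏ / 11ℏ = 20/11 = 1.82

The angular momentum scales linearly with n.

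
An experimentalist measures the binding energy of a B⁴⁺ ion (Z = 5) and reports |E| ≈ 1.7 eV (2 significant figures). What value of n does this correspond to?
n = 14

The exact energy levels follow E_n = -13.6057 Z² / n² eV with Z = 5.

The measured value (-1.7 eV) is reported to only 2 significant figures, so we must test candidate n values and see which one matches to that precision.

Candidate energies:
  n = 12:  E = -13.6057 × 5² / 12² = -2.36210 eV
  n = 13:  E = -13.6057 × 5² / 13² = -2.01268 eV
  n = 14:  E = -13.6057 × 5² / 14² = -1.73542 eV  ← matches
  n = 15:  E = -13.6057 × 5² / 15² = -1.51174 eV
  n = 16:  E = -13.6057 × 5² / 16² = -1.32868 eV

Checking against the measurement of -1.7 eV (2 sig figs), only n = 14 agrees:
E_14 = -1.73542 eV, which rounds to -1.7 eV ✓

Therefore n = 14.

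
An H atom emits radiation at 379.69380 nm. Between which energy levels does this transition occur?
n = 10 → n = 2

First, find the photon energy from the wavelength (hc = 1239.84 eV·nm):
E = hc/λ = 1239.84 eV·nm / 379.69380 nm = 3.2653680 eV

The energy levels of hydrogen satisfy E_n = -13.6057 / n² eV, so an emission n_i → n_f releases
ΔE = 13.6057 × (1/n_f² − 1/n_i²) eV.

Setting ΔE equal to the photon energy:
1/n_f² − 1/n_i² = 3.2653680 / 13.6057 = 0.24000000

Since 1/n_i² must be positive, we need 1/n_f² > 0.24000000, i.e. n_f ≤ 2. For each allowed n_f, solve n_i = (1/n_f² − 0.24000000)^(−1/2) and check whether it is a whole number:
  n_f = 1: 1/n_i² = 1.00000000 − 0.24000000 = 0.76000000 → n_i = 1.147  (not an integer) ✗
  n_f = 2: 1/n_i² = 0.25000000 − 0.24000000 = 0.01000000 → n_i = 10.000  → integer, n_i = 10 ✓

Only n_f = 2 gives an integer upper level, n_i = 10.

The transition is from n = 10 to n = 2 (emission).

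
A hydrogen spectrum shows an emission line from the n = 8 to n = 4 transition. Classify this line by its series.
Brackett series

The spectral series in hydrogen are named based on the final (lower) energy level:
- Lyman series: n_final = 1 (ultraviolet)
- Balmer series: n_final = 2 (visible/near-UV)
- Paschen series: n_final = 3 (infrared)
- Brackett series: n_final = 4 (infrared)
- Pfund series: n_final = 5 (far infrared)

Since this transition ends at n = 4, it belongs to the Brackett series.

For reference, this 8 → 4 line has photon energy
ΔE = 13.6057 eV × (1/4² - 1/8²) = 0.63776719 eV,
corresponding to wavelength λ = hc/ΔE = 1239.84 eV·nm / 0.63776719 eV = 1944.03 nm in the infrared region.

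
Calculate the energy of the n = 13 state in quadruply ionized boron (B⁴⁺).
-2.012678 eV

For hydrogen-like ions, the energy levels scale with Z²:
E_n = -13.6057 Z² / n² eV

For B⁴⁺ (Z = 5) at n = 13:
E_13 = -13.6057 × 5² / 13²
E_13 = -13.6057 × 25 / 169
E_13 = -340.1425 / 169
E_13 = -2.012678 eV

The energy is 25 times more negative than hydrogen at the same n due to the stronger nuclear charge.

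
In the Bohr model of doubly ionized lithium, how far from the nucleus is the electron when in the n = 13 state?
2.9810 nm (or 29.8103 Å)

The Bohr radius formula is:
r_n = n² a₀ / Z

where a₀ = 0.0529177 nm is the Bohr radius.

For Li²⁺ (Z = 3) at n = 13:
r_13 = 13² × 0.0529177 nm / 3
r_13 = 169 × 0.0529177 nm / 3
r_13 = 8.94309 nm / 3
r_13 = 2.9810 nm

The electron orbits at approximately 2.9810 nm from the nucleus.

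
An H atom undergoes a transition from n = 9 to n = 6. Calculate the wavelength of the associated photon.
5904.9981 nm

First, find the transition energy using E_n = -13.6057 / n² eV:
E_9 = -13.6057 / 9² = -0.1679716049 eV
E_6 = -13.6057 / 6² = -0.3779361111 eV

Photon energy: |ΔE| = |E_6 - E_9| = 0.2099645062 eV

Convert to wavelength using E = hc/λ with hc = 1239.84 eV·nm:
λ = hc/E = 1239.84 eV·nm / 0.2099645062 eV
λ = 5904.9981 nm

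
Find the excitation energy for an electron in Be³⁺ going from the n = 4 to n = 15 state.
12.6382 eV

The energy levels of a hydrogen-like atom are E_n = -13.6057 Z² eV / n².

Energy at n = 4: E_4 = -13.6057 × 4² / 4² = -13.6057000 eV
Energy at n = 15: E_15 = -13.6057 × 4² / 15² = -0.9675164 eV

The excitation energy is the difference:
ΔE = E_15 - E_4
ΔE = -0.9675164 - (-13.6057000)
ΔE = 12.6382 eV

Since this is positive, energy must be absorbed (photon absorption).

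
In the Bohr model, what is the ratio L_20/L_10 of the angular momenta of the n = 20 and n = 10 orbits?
2.000

In the Bohr model, L_n = nℏ, so the ratio is purely the ratio of quantum numbers:

L_20/L_10 = 20ℏ / 10ℏ = 20/10 = 2.000

The angular momentum scales linearly with n.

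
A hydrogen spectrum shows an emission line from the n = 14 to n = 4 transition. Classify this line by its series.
Brackett series

The spectral series in hydrogen are named based on the final (lower) energy level:
- Lyman series: n_final = 1 (ultraviolet)
- Balmer series: n_final = 2 (visible/near-UV)
- Paschen series: n_final = 3 (infrared)
- Brackett series: n_final = 4 (infrared)
- Pfund series: n_final = 5 (far infrared)

Since this transition ends at n = 4, it belongs to the Brackett series.

For reference, this 14 → 4 line has photon energy
ΔE = 13.6057 eV × (1/4² - 1/14²) = 0.78093941327 eV,
corresponding to wavelength λ = hc/ΔE = 1239.84 eV·nm / 0.78093941327 eV = 1587.62636 nm in the infrared region.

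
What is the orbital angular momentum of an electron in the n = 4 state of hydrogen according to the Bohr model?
4.218e-34 J·s (or 4ℏ)

In the Bohr model, angular momentum is quantized:
L = nℏ

where ℏ = h/(2π) = 1.05457e-34 J·s

For n = 4:
L = 4 × 1.05457e-34 J·s
L = 4.218e-34 J·s

This can also be written as L = 4ℏ.
The angular momentum is an integer multiple of the reduced Planck constant.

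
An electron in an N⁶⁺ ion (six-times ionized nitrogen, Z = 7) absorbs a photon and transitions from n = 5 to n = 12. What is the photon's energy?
22.0375 eV

The energy levels of a hydrogen-like atom are E_n = -13.6057 Z² eV / n².

Energy at n = 5: E_5 = -13.6057 × 7² / 5² = -26.6671720 eV
Energy at n = 12: E_12 = -13.6057 × 7² / 12² = -4.6297174 eV

The excitation energy is the difference:
ΔE = E_12 - E_5
ΔE = -4.6297174 - (-26.6671720)
ΔE = 22.0375 eV

Since this is positive, energy must be absorbed (photon absorption).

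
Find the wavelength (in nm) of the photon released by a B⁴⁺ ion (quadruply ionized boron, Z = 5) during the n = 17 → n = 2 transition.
14.784877 nm

First, find the transition energy using E_n = -13.6057 Z² / n² eV:
E_17 = -13.6057 × 5² / 17² = -1.17696367 eV
E_2 = -13.6057 × 5² / 2² = -85.03562500 eV

Photon energy: |ΔE| = |E_2 - E_17| = 83.85866133 eV

Convert to wavelength using E = hc/λ with hc = 1239.84 eV·nm:
λ = hc/E = 1239.84 eV·nm / 83.85866133 eV
λ = 14.784877 nm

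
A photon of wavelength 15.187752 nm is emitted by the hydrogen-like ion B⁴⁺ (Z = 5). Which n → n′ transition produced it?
n = 10 → n = 2

First, find the photon energy from the wavelength (hc = 1239.84 eV·nm):
E = hc/λ = 1239.84 eV·nm / 15.187752 nm = 81.634201 eV

The energy levels of B⁴⁺ satisfy E_n = -13.6057 × 5² / n² eV, so an emission n_i → n_f releases
ΔE = 13.6057 × 5² × (1/n_f² − 1/n_i²) eV.

Setting ΔE equal to the photon energy:
1/n_f² − 1/n_i² = 81.634201 / (13.6057 × 5²) = 0.24000000

Since 1/n_i² must be positive, we need 1/n_f² > 0.24000000, i.e. n_f ≤ 2. For each allowed n_f, solve n_i = (1/n_f² − 0.24000000)^(−1/2) and check whether it is a whole number:
  n_f = 1: 1/n_i² = 1.00000000 − 0.24000000 = 0.76000000 → n_i = 1.147  (not an integer) ✗
  n_f = 2: 1/n_i² = 0.25000000 − 0.24000000 = 0.01000000 → n_i = 10.000  → integer, n_i = 10 ✓

Only n_f = 2 gives an integer upper level, n_i = 10.

The transition is from n = 10 to n = 2 (emission).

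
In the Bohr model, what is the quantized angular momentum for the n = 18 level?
1.8982e-33 J·s (or 18ℏ)

In the Bohr model, angular momentum is quantized:
L = nℏ

where ℏ = h/(2π) = 1.054572e-34 J·s

For n = 18:
L = 18 × 1.054572e-34 J·s
L = 1.8982e-33 J·s

This can also be written as L = 18ℏ.
The angular momentum is an integer multiple of the reduced Planck constant.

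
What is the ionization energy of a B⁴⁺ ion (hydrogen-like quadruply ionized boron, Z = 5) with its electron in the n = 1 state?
340.14 eV

The ionization energy is the energy needed to remove the electron completely (n → ∞).

For a hydrogen-like ion with Z = 5, E_n = -13.6057 Z² / n² eV.

At n = 1: E_1 = -13.6057 × 5² / 1² = -340.14250 eV
At n = ∞: E_∞ = 0 eV

Ionization energy = E_∞ - E_1 = 0 - (-340.14250) = 340.14250 eV
Ionization energy ≈ 340.14 eV

This is also called the binding energy of the electron in state n = 1.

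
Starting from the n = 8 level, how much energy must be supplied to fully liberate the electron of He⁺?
0.8504 eV

The ionization energy is the energy needed to remove the electron completely (n → ∞).

For a hydrogen-like ion with Z = 2, E_n = -13.6057 Z² / n² eV.

At n = 8: E_8 = -13.6057 × 2² / 8² = -0.8503563 eV
At n = ∞: E_∞ = 0 eV

Ionization energy = E_∞ - E_8 = 0 - (-0.8503563) = 0.8503563 eV
Ionization energy ≈ 0.8504 eV

This is also called the binding energy of the electron in state n = 8.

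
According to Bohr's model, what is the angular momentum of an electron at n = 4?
4.218e-34 J·s (or 4ℏ)

In the Bohr model, angular momentum is quantized:
L = nℏ

where ℏ = h/(2π) = 1.05457e-34 J·s

For n = 4:
L = 4 × 1.05457e-34 J·s
L = 4.218e-34 J·s

This can also be written as L = 4ℏ.
The angular momentum is an integer multiple of the reduced Planck constant.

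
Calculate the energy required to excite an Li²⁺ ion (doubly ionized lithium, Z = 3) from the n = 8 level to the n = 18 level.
1.535365 eV

The energy levels of a hydrogen-like atom are E_n = -13.6057 Z² eV / n².

Energy at n = 8: E_8 = -13.6057 × 3² / 8² = -1.913301563 eV
Energy at n = 18: E_18 = -13.6057 × 3² / 18² = -0.377936111 eV

The excitation energy is the difference:
ΔE = E_18 - E_8
ΔE = -0.377936111 - (-1.913301563)
ΔE = 1.535365 eV

Since this is positive, energy must be absorbed (photon absorption).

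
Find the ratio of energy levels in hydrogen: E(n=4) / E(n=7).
3.0625

Using E_n = -13.6057 Z² / n² eV with Z = 1:

E_4 = -13.6057 / 4² = -13.6057 / 16 = -0.850356250 eV
E_7 = -13.6057 / 7² = -13.6057 / 49 = -0.277667347 eV

The ratio is:
E_4/E_7 = (-0.850356250) / (-0.277667347)
E_4/E_7 = (-13.6057/16) / (-13.6057/49)
E_4/E_7 = 49/16
E_4/E_7 = 3.0625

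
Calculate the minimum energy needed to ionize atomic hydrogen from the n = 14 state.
0.07 eV

The ionization energy is the energy needed to remove the electron completely (n → ∞).

For hydrogen, E_n = -13.6057 eV / n².

At n = 14: E_14 = -13.6057 / 14² = -0.06942 eV
At n = ∞: E_∞ = 0 eV

Ionization energy = E_∞ - E_14 = 0 - (-0.06942) = 0.06942 eV
Ionization energy ≈ 0.07 eV

This is also called the binding energy of the electron in state n = 14.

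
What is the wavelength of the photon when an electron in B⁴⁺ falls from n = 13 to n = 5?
106.9471 nm

First, find the transition energy using E_n = -13.6057 Z² / n² eV:
E_13 = -13.6057 × 5² / 13² = -2.0126775 eV
E_5 = -13.6057 × 5² / 5² = -13.6057000 eV

Photon energy: |ΔE| = |E_5 - E_13| = 11.5930225 eV

Convert to wavelength using E = hc/λ with hc = 1239.84 eV·nm:
λ = hc/E = 1239.84 eV·nm / 11.5930225 eV
λ = 106.9471 nm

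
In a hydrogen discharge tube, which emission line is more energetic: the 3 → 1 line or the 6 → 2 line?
3 → 1

Calculate the energy for each transition:

Transition 3 → 1:
ΔE₁ = |E_1 - E_3| = |-13.6057/1² - (-13.6057/3²)|
ΔE₁ = |-13.60570000000 - (-1.51174444444)| = 12.09395556 eV

Transition 6 → 2:
ΔE₂ = |E_2 - E_6| = |-13.6057/2² - (-13.6057/6²)|
ΔE₂ = |-3.40142500000 - (-0.37793611111)| = 3.02348889 eV

Since 12.09395556 eV > 3.02348889 eV, the transition 3 → 1 emits the more energetic photon.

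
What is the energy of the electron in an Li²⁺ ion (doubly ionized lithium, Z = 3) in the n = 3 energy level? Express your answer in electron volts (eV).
-13.606 eV

The energy levels of a hydrogen-like atom are given by:
E_n = -13.6057 Z² / n² eV  (with Z = 3 for Li²⁺)

For n = 3:
E_3 = -13.6057 × 3² / 3²
E_3 = -13.6057 × 9 / 9
E_3 = -13.606 eV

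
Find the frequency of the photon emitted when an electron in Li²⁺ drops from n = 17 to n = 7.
5.02e+14 Hz

First, find the transition energy:
E_17 = -13.6057 × 3² / 17² = -0.423707 eV
E_7 = -13.6057 × 3² / 7² = -2.499006 eV
|ΔE| = |E_7 - E_17| = 2.075299 eV

Convert to Joules: E = 2.075299 eV × (1.602177 × 10⁻¹⁹ J/eV) = 3.3250e-19 J

Using E = hf:
f = E/h = 3.3250e-19 J / (6.62607 × 10⁻³⁴ J·s)
f = 5.02e+14 Hz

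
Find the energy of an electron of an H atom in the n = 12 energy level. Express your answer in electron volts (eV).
-0.09448 eV

The energy levels of a hydrogen-like atom are given by:
E_n = -13.6057 eV / n²

For n = 12:
E_12 = -13.6057 eV / 12²
E_12 = -13.6057 eV / 144
E_12 = -0.09448 eV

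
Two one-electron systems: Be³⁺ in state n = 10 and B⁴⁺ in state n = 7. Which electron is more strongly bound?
B⁴⁺ at n = 7 (E = -6.941684 eV)

Using E_n = -13.6057 Z² / n² eV:

Be³⁺ (Z = 4) at n = 10:
E = -13.6057 × 4² / 10² = -13.6057 × 16 / 100 = -2.176912000 eV

B⁴⁺ (Z = 5) at n = 7:
E = -13.6057 × 5² / 7² = -13.6057 × 25 / 49 = -6.941683673 eV

Since -6.941683673 eV < -2.176912000 eV,
B⁴⁺ at n = 7 is more tightly bound (requires more energy to ionize).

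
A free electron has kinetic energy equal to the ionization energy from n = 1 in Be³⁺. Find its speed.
8.751e+06 m/s (or 2.9189% of c)

The binding energy at n = 1 for Be³⁺ is:
E_1 = -13.6057 × 4²/1² = -217.691200 eV
|E_1| = 217.691200 eV

Convert to Joules:
KE = 217.691200 eV × (1.602177 × 10⁻¹⁹ J/eV) = 3.48780e-17 J

Using KE = ½mv²:
v = √(2·KE/m_e)
v = √(2 × 3.48780e-17 J / 9.10938 × 10⁻³¹ kg)
v = 8.751e+06 m/s

This is approximately 2.9189% the speed of light.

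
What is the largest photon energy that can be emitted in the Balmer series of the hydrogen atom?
3.40143 eV

The series limit corresponds to the transition from n = ∞ to n = 2.
This is the highest energy (shortest wavelength) transition in the Balmer series.

E_∞ = 0 eV
E_2 = -13.6057 / 2² = -3.40143 eV

Energy at series limit:
ΔE = E_∞ - E_2 = 0 - (-3.40143) = 3.40143 eV

This energy equals the ionization energy from the n = 2 state of hydrogen.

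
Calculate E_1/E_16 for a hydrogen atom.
256.000000

Using E_n = -13.6057 Z² / n² eV with Z = 1:

E_1 = -13.6057 / 1² = -13.6057 / 1 = -13.605700000000 eV
E_16 = -13.6057 / 16² = -13.6057 / 256 = -0.053147265625 eV

The ratio is:
E_1/E_16 = (-13.605700000000) / (-0.053147265625)
E_1/E_16 = (-13.6057/1) / (-13.6057/256)
E_1/E_16 = 256/1
E_1/E_16 = 256.000000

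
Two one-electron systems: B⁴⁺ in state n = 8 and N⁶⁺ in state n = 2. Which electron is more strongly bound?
N⁶⁺ at n = 2 (E = -166.66983 eV)

Using E_n = -13.6057 Z² / n² eV:

B⁴⁺ (Z = 5) at n = 8:
E = -13.6057 × 5² / 8² = -13.6057 × 25 / 64 = -5.31472656 eV

N⁶⁺ (Z = 7) at n = 2:
E = -13.6057 × 7² / 2² = -13.6057 × 49 / 4 = -166.66982500 eV

Since -166.66982500 eV < -5.31472656 eV,
N⁶⁺ at n = 2 is more tightly bound (requires more energy to ionize).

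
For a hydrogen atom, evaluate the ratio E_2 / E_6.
9.000000

Using E_n = -13.6057 Z² / n² eV with Z = 1:

E_2 = -13.6057 / 2² = -13.6057 / 4 = -3.401425000000 eV
E_6 = -13.6057 / 6² = -13.6057 / 36 = -0.377936111111 eV

The ratio is:
E_2/E_6 = (-3.401425000000) / (-0.377936111111)
E_2/E_6 = (-13.6057/4) / (-13.6057/36)
E_2/E_6 = 36/4
E_2/E_6 = 9.000000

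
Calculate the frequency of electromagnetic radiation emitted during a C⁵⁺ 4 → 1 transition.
1.1103e+17 Hz

First, find the transition energy:
E_4 = -13.6057 × 6² / 4² = -30.61282500 eV
E_1 = -13.6057 × 6² / 1² = -489.80520000 eV
|ΔE| = |E_1 - E_4| = 459.19237500 eV

Convert to Joules: E = 459.19237500 eV × (1.602177 × 10⁻¹⁹ J/eV) = 7.357075e-17 J

Using E = hf:
f = E/h = 7.357075e-17 J / (6.62607 × 10⁻³⁴ J·s)
f = 1.1103e+17 Hz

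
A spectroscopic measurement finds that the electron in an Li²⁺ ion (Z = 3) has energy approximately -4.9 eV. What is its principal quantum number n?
n = 5

The exact energy levels follow E_n = -13.6057 Z² / n² eV with Z = 3.

The measured value (-4.9 eV) is reported to only 2 significant figures, so we must test candidate n values and see which one matches to that precision.

Candidate energies:
  n = 3:  E = -13.6057 × 3² / 3² = -13.60570 eV
  n = 4:  E = -13.6057 × 3² / 4² = -7.65321 eV
  n = 5:  E = -13.6057 × 3² / 5² = -4.89805 eV  ← matches
  n = 6:  E = -13.6057 × 3² / 6² = -3.40143 eV
  n = 7:  E = -13.6057 × 3² / 7² = -2.49901 eV

Checking against the measurement of -4.9 eV (2 sig figs), only n = 5 agrees:
E_5 = -4.89805 eV, which rounds to -4.9 eV ✓

Therefore n = 5.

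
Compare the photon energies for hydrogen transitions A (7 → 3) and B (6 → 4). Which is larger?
7 → 3

Calculate the energy for each transition:

Transition 7 → 3:
ΔE₁ = |E_3 - E_7| = |-13.6057/3² - (-13.6057/7²)|
ΔE₁ = |-1.511744444444 - (-0.277667346939)| = 1.234077098 eV

Transition 6 → 4:
ΔE₂ = |E_4 - E_6| = |-13.6057/4² - (-13.6057/6²)|
ΔE₂ = |-0.850356250000 - (-0.377936111111)| = 0.472420139 eV

Since 1.234077098 eV > 0.472420139 eV, the transition 7 → 3 emits the more energetic photon.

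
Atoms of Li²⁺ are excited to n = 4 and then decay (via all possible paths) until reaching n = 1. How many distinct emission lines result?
6

The electron can occupy levels n = 1, 2, ..., 4 during de-excitation — that is m = 4 - 1 + 1 = 4 distinct levels.

The number of distinct spectral lines equals the number of ways to choose 2 of these m levels (each pair gives one possible emission transition):

Number of lines = m(m-1)/2 = 4×3/2 = 6

These correspond to all possible transitions between the 4 levels:
4 → 3, 4 → 2, 4 → 1, 3 → 2, 3 → 1, 2 → 1

Each transition produces a photon with a unique energy (and thus wavelength). This count does not depend on Z.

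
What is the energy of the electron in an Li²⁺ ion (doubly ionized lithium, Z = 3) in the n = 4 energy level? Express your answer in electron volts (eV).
-7.65321 eV

The energy levels of a hydrogen-like atom are given by:
E_n = -13.6057 Z² / n² eV  (with Z = 3 for Li²⁺)

For n = 4:
E_4 = -13.6057 × 3² / 4²
E_4 = -13.6057 × 9 / 16
E_4 = -7.65321 eV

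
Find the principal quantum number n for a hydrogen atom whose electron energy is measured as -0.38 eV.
n = 6

The exact energy levels follow E_n = -13.6057 eV / n².

The measured value (-0.38 eV) is reported to only 2 significant figures, so we must test candidate n values and see which one matches to that precision.

Candidate energies:
  n = 4:  E = -13.6057/4² = -0.850356 eV
  n = 5:  E = -13.6057/5² = -0.544228 eV
  n = 6:  E = -13.6057/6² = -0.377936 eV  ← matches
  n = 7:  E = -13.6057/7² = -0.277667 eV
  n = 8:  E = -13.6057/8² = -0.212589 eV

Checking against the measurement of -0.38 eV (2 sig figs), only n = 6 agrees:
E_6 = -0.377936 eV, which rounds to -0.38 eV ✓

Therefore n = 6.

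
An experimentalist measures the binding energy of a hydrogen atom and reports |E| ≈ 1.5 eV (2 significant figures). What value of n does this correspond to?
n = 3

The exact energy levels follow E_n = -13.6057 eV / n².

The measured value (-1.5 eV) is reported to only 2 significant figures, so we must test candidate n values and see which one matches to that precision.

Candidate energies:
  n = 1:  E = -13.6057/1² = -13.60570 eV
  n = 2:  E = -13.6057/2² = -3.40143 eV
  n = 3:  E = -13.6057/3² = -1.51174 eV  ← matches
  n = 4:  E = -13.6057/4² = -0.85036 eV
  n = 5:  E = -13.6057/5² = -0.54423 eV

Checking against the measurement of -1.5 eV (2 sig figs), only n = 3 agrees:
E_3 = -1.51174 eV, which rounds to -1.5 eV ✓

Therefore n = 3.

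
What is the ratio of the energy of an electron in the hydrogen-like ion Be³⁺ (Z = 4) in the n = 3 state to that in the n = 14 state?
21.77778

Using E_n = -13.6057 Z² / n² eV with Z = 4:

E_3 = -13.6057 × 4² / 3² = -217.6912 / 9 = -24.18791111111 eV
E_14 = -13.6057 × 4² / 14² = -217.6912 / 196 = -1.11066938776 eV

The ratio is:
E_3/E_14 = (-24.18791111111) / (-1.11066938776)
E_3/E_14 = (-217.6912/9) / (-217.6912/196)
E_3/E_14 = 196/9
E_3/E_14 = 21.77778
(Note: the Z² factors cancel in the ratio.)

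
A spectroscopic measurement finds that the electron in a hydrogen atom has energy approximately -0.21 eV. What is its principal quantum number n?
n = 8

The exact energy levels follow E_n = -13.6057 eV / n².

The measured value (-0.21 eV) is reported to only 2 significant figures, so we must test candidate n values and see which one matches to that precision.

Candidate energies:
  n = 6:  E = -13.6057/6² = -0.37794 eV
  n = 7:  E = -13.6057/7² = -0.27767 eV
  n = 8:  E = -13.6057/8² = -0.21259 eV  ← matches
  n = 9:  E = -13.6057/9² = -0.16797 eV
  n = 10:  E = -13.6057/10² = -0.13606 eV

Checking against the measurement of -0.21 eV (2 sig figs), only n = 8 agrees:
E_8 = -0.21259 eV, which rounds to -0.21 eV ✓

Therefore n = 8.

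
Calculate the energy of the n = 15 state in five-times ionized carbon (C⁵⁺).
-2.1769 eV

For hydrogen-like ions, the energy levels scale with Z²:
E_n = -13.6057 Z² / n² eV

For C⁵⁺ (Z = 6) at n = 15:
E_15 = -13.6057 × 6² / 15²
E_15 = -13.6057 × 36 / 225
E_15 = -489.8052 / 225
E_15 = -2.1769 eV

The energy is 36 times more negative than hydrogen at the same n due to the stronger nuclear charge.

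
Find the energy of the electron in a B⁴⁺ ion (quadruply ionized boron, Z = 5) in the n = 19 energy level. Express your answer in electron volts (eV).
-0.94222 eV

The energy levels of a hydrogen-like atom are given by:
E_n = -13.6057 Z² / n² eV  (with Z = 5 for B⁴⁺)

For n = 19:
E_19 = -13.6057 × 5² / 19²
E_19 = -13.6057 × 25 / 361
E_19 = -0.94222 eV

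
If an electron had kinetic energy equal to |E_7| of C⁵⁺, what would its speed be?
1.875e+06 m/s (or 0.625% of c)

The binding energy at n = 7 for C⁵⁺ is:
E_7 = -13.6057 × 6²/7² = -9.996024 eV
|E_7| = 9.996024 eV

Convert to Joules:
KE = 9.996024 eV × (1.602177 × 10⁻¹⁹ J/eV) = 1.60154e-18 J

Using KE = ½mv²:
v = √(2·KE/m_e)
v = √(2 × 1.60154e-18 J / 9.10938 × 10⁻³¹ kg)
v = 1.875e+06 m/s

This is approximately 0.625% the speed of light.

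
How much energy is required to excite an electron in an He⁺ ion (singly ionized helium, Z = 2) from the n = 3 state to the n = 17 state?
5.859 eV

The energy levels of a hydrogen-like atom are E_n = -13.6057 Z² eV / n².

Energy at n = 3: E_3 = -13.6057 × 2² / 3² = -6.046978 eV
Energy at n = 17: E_17 = -13.6057 × 2² / 17² = -0.188314 eV

The excitation energy is the difference:
ΔE = E_17 - E_3
ΔE = -0.188314 - (-6.046978)
ΔE = 5.859 eV

Since this is positive, energy must be absorbed (photon absorption).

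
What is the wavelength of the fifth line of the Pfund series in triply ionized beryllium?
189.85 nm

The lines of a series are numbered from the longest wavelength (smallest ΔE) outward; the fifth line is the transition from n = n_f + 5 to n_f.
The Pfund series has all transitions ending at n_f = 5.

For Be³⁺ (Z = 4), the fifth line (ε-line) is the jump from n = 10 to n = 5:
E_10 = -13.6057 × 4² / 10² = -2.176912 eV
E_5 = -13.6057 × 4² / 5² = -8.707648 eV
ΔE = E_10 - E_5 = 6.530736 eV

λ = hc/E = 1239.84 eV·nm / 6.530736 eV
λ = 189.85 nm

This is the ε-line of the Pfund series in Be³⁺.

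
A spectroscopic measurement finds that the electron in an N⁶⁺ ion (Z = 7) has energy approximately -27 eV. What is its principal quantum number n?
n = 5

The exact energy levels follow E_n = -13.6057 Z² / n² eV with Z = 7.

The measured value (-27 eV) is reported to only 2 significant figures, so we must test candidate n values and see which one matches to that precision.

Candidate energies:
  n = 3:  E = -13.6057 × 7² / 3² = -74.07548 eV
  n = 4:  E = -13.6057 × 7² / 4² = -41.66746 eV
  n = 5:  E = -13.6057 × 7² / 5² = -26.66717 eV  ← matches
  n = 6:  E = -13.6057 × 7² / 6² = -18.51887 eV
  n = 7:  E = -13.6057 × 7² / 7² = -13.60570 eV

Checking against the measurement of -27 eV (2 sig figs), only n = 5 agrees:
E_5 = -26.66717 eV, which rounds to -27 eV ✓

Therefore n = 5.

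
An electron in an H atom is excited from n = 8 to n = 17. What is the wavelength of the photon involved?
7491.00439 nm

First, find the transition energy using E_n = -13.6057 / n² eV:
E_8 = -13.6057 / 8² = -0.21258906250 eV
E_17 = -13.6057 / 17² = -0.04707854671 eV

Photon energy: |ΔE| = |E_17 - E_8| = 0.16551051579 eV

Convert to wavelength using E = hc/λ with hc = 1239.84 eV·nm:
λ = hc/E = 1239.84 eV·nm / 0.16551051579 eV
λ = 7491.00439 nm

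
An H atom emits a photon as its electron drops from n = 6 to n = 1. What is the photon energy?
13.22776 eV

The energy levels are E_n = -13.6057 eV / n².

Energy at n = 6: E_6 = -13.6057 / 6² = -0.37793611 eV
Energy at n = 1: E_1 = -13.6057 / 1² = -13.60570000 eV

For emission (electron falling to lower state), the photon energy is:
E_photon = E_6 - E_1 = |-0.37793611 - (-13.60570000)|
E_photon = 13.22776 eV

This energy is carried away by the emitted photon.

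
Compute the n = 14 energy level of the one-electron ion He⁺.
-0.2777 eV

For hydrogen-like ions, the energy levels scale with Z²:
E_n = -13.6057 Z² / n² eV

For He⁺ (Z = 2) at n = 14:
E_14 = -13.6057 × 2² / 14²
E_14 = -13.6057 × 4 / 196
E_14 = -54.4228 / 196
E_14 = -0.2777 eV

The energy is 4 times more negative than hydrogen at the same n due to the stronger nuclear charge.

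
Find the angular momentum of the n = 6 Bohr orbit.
6.327e-34 J·s (or 6ℏ)

In the Bohr model, angular momentum is quantized:
L = nℏ

where ℏ = h/(2π) = 1.05457e-34 J·s

For n = 6:
L = 6 × 1.05457e-34 J·s
L = 6.327e-34 J·s

This can also be written as L = 6ℏ.
The angular momentum is an integer multiple of the reduced Planck constant.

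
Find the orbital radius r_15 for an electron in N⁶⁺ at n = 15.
1.7009 nm (or 17.0093 Å)

The Bohr radius formula is:
r_n = n² a₀ / Z

where a₀ = 0.0529177 nm is the Bohr radius.

For N⁶⁺ (Z = 7) at n = 15:
r_15 = 15² × 0.0529177 nm / 7
r_15 = 225 × 0.0529177 nm / 7
r_15 = 11.90648 nm / 7
r_15 = 1.7009 nm

The electron orbits at approximately 1.7009 nm from the nucleus.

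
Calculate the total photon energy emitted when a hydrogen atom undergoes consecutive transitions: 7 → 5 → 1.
13.328033 eV

The energy levels of hydrogen are E_n = -13.6057 / n² eV.

First transition (7 → 5):
ΔE₁ = |E_5 - E_7|
ΔE₁ = |-0.544228000000 - (-0.277667346939)| = 0.266560653 eV

Second transition (5 → 1):
ΔE₂ = |E_1 - E_5|
ΔE₂ = |-13.605700000000 - (-0.544228000000)| = 13.061472000 eV

Total energy released:
E_total = ΔE₁ + ΔE₂ = 0.266560653 + 13.061472000 = 13.328033 eV

Note: This equals the direct transition 7 → 1: 13.328033 eV ✓
Energy is conserved regardless of the path taken.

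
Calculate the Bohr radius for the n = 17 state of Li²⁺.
5.097740 nm (or 50.977405 Å)

The Bohr radius formula is:
r_n = n² a₀ / Z

where a₀ = 0.052917721 nm is the Bohr radius.

For Li²⁺ (Z = 3) at n = 17:
r_17 = 17² × 0.052917721 nm / 3
r_17 = 289 × 0.052917721 nm / 3
r_17 = 15.2932214 nm / 3
r_17 = 5.097740 nm

The electron orbits at approximately 5.097740 nm from the nucleus.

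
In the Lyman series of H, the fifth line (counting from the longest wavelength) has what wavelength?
93.730128 nm

The lines of a series are numbered from the longest wavelength (smallest ΔE) outward; the fifth line is the transition from n = n_f + 5 to n_f.
The Lyman series has all transitions ending at n_f = 1.

For H, the fifth line (ε-line) is the jump from n = 6 to n = 1:
E_6 = -13.6057 / 6² = -0.37793611 eV
E_1 = -13.6057 / 1² = -13.60570000 eV
ΔE = E_6 - E_1 = 13.22776389 eV

λ = hc/E = 1239.84 eV·nm / 13.22776389 eV
λ = 93.730128 nm

This is the ε-line of the Lyman series in H.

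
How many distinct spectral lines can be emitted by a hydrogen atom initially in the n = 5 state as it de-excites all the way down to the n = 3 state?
3

The electron can occupy levels n = 3, 4, ..., 5 during de-excitation — that is m = 5 - 3 + 1 = 3 distinct levels.

The number of distinct spectral lines equals the number of ways to choose 2 of these m levels (each pair gives one possible emission transition):

Number of lines = m(m-1)/2 = 3×2/2 = 3

These correspond to all possible transitions between the 3 levels:
5 → 4, 5 → 3, 4 → 3

Each transition produces a photon with a unique energy (and thus wavelength). This count does not depend on Z.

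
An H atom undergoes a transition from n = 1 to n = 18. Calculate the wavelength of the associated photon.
91.409 nm

First, find the transition energy using E_n = -13.6057 / n² eV:
E_1 = -13.6057 / 1² = -13.60570 eV
E_18 = -13.6057 / 18² = -0.04199 eV

Photon energy: |ΔE| = |E_18 - E_1| = 13.56371 eV

Convert to wavelength using E = hc/λ with hc = 1239.84 eV·nm:
λ = hc/E = 1239.84 eV·nm / 13.56371 eV
λ = 91.409 nm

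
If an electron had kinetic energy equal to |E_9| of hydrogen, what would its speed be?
2.43e+05 m/s (or 0.081082% of c)

The binding energy at n = 9 for hydrogen is:
E_9 = -13.6057/9² = -0.16797160 eV
|E_9| = 0.16797160 eV

Convert to Joules:
KE = 0.16797160 eV × (1.602177 × 10⁻¹⁹ J/eV) = 2.6912e-20 J

Using KE = ½mv²:
v = √(2·KE/m_e)
v = √(2 × 2.6912e-20 J / 9.10938 × 10⁻³¹ kg)
v = 2.43e+05 m/s

This is approximately 0.081082% the speed of light.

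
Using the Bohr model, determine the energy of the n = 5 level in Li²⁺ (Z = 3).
-4.898052 eV

For hydrogen-like ions, the energy levels scale with Z²:
E_n = -13.6057 Z² / n² eV

For Li²⁺ (Z = 3) at n = 5:
E_5 = -13.6057 × 3² / 5²
E_5 = -13.6057 × 9 / 25
E_5 = -122.4513 / 25
E_5 = -4.898052 eV

The energy is 9 times more negative than hydrogen at the same n due to the stronger nuclear charge.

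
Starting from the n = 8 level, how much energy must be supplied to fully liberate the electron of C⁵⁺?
7.653206 eV

The ionization energy is the energy needed to remove the electron completely (n → ∞).

For a hydrogen-like ion with Z = 6, E_n = -13.6057 Z² / n² eV.

At n = 8: E_8 = -13.6057 × 6² / 8² = -7.653206250 eV
At n = ∞: E_∞ = 0 eV

Ionization energy = E_∞ - E_8 = 0 - (-7.653206250) = 7.653206250 eV
Ionization energy ≈ 7.653206 eV

This is also called the binding energy of the electron in state n = 8.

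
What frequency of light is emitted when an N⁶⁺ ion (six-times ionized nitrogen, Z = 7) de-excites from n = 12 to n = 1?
1.601e+17 Hz

First, find the transition energy:
E_12 = -13.6057 × 7² / 12² = -4.62971736 eV
E_1 = -13.6057 × 7² / 1² = -666.67930000 eV
|ΔE| = |E_1 - E_12| = 662.04958264 eV

Convert to Joules: E = 662.04958264 eV × (1.602177 × 10⁻¹⁹ J/eV) = 1.06072e-16 J

Using E = hf:
f = E/h = 1.06072e-16 J / (6.62607 × 10⁻³⁴ J·s)
f = 1.601e+17 Hz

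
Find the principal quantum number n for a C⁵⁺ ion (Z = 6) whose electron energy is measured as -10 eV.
n = 7

The exact energy levels follow E_n = -13.6057 Z² / n² eV with Z = 6.

The measured value (-10 eV) is reported to only 2 significant figures, so we must test candidate n values and see which one matches to that precision.

Candidate energies:
  n = 5:  E = -13.6057 × 6² / 5² = -19.592208 eV
  n = 6:  E = -13.6057 × 6² / 6² = -13.605700 eV
  n = 7:  E = -13.6057 × 6² / 7² = -9.996024 eV  ← matches
  n = 8:  E = -13.6057 × 6² / 8² = -7.653206 eV
  n = 9:  E = -13.6057 × 6² / 9² = -6.046978 eV

Checking against the measurement of -10 eV (2 sig figs), only n = 7 agrees:
E_7 = -9.996024 eV, which rounds to -10 eV ✓

Therefore n = 7.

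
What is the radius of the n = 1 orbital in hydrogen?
0.0529 nm (or 0.5292 Å)

The Bohr radius formula is:
r_n = n² a₀ / Z

where a₀ = 0.0529177 nm is the Bohr radius.

For H (Z = 1) at n = 1:
r_1 = 1² × 0.0529177 nm / 1
r_1 = 1 × 0.0529177 nm / 1
r_1 = 0.05292 nm / 1
r_1 = 0.0529 nm

The electron orbits at approximately 0.0529 nm from the nucleus.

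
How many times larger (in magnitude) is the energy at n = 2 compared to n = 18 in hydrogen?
81.000000

Using E_n = -13.6057 Z² / n² eV with Z = 1:

E_2 = -13.6057 / 2² = -13.6057 / 4 = -3.401425000000 eV
E_18 = -13.6057 / 18² = -13.6057 / 324 = -0.041992901235 eV

The ratio is:
E_2/E_18 = (-3.401425000000) / (-0.041992901235)
E_2/E_18 = (-13.6057/4) / (-13.6057/324)
E_2/E_18 = 324/4
E_2/E_18 = 81.000000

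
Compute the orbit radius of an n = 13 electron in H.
8.9431 nm (or 89.4309 Å)

The Bohr radius formula is:
r_n = n² a₀ / Z

where a₀ = 0.0529177 nm is the Bohr radius.

For H (Z = 1) at n = 13:
r_13 = 13² × 0.0529177 nm / 1
r_13 = 169 × 0.0529177 nm / 1
r_13 = 8.94309 nm / 1
r_13 = 8.9431 nm

The electron orbits at approximately 8.9431 nm from the nucleus.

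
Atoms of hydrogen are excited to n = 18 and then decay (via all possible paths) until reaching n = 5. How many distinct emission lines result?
91

The electron can occupy levels n = 5, 6, ..., 18 during de-excitation — that is m = 18 - 5 + 1 = 14 distinct levels.

The number of distinct spectral lines equals the number of ways to choose 2 of these m levels (each pair gives one possible emission transition):

Number of lines = m(m-1)/2 = 14×13/2 = 91

These correspond to all possible transitions between the 14 levels:
18 → 17, 18 → 16, 18 → 15, 18 → 14, 18 → 13, 18 → 12, 18 → 11, 18 → 10...

Each transition produces a photon with a unique energy (and thus wavelength). This count does not depend on Z.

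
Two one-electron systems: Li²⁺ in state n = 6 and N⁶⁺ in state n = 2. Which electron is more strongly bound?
N⁶⁺ at n = 2 (E = -166.6698 eV)

Using E_n = -13.6057 Z² / n² eV:

Li²⁺ (Z = 3) at n = 6:
E = -13.6057 × 3² / 6² = -13.6057 × 9 / 36 = -3.4014250 eV

N⁶⁺ (Z = 7) at n = 2:
E = -13.6057 × 7² / 2² = -13.6057 × 49 / 4 = -166.6698250 eV

Since -166.6698250 eV < -3.4014250 eV,
N⁶⁺ at n = 2 is more tightly bound (requires more energy to ionize).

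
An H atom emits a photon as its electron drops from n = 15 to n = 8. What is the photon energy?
0.1521 eV

The energy levels are E_n = -13.6057 eV / n².

Energy at n = 15: E_15 = -13.6057 / 15² = -0.0604698 eV
Energy at n = 8: E_8 = -13.6057 / 8² = -0.2125891 eV

For emission (electron falling to lower state), the photon energy is:
E_photon = E_15 - E_8 = |-0.0604698 - (-0.2125891)|
E_photon = 0.1521 eV

This energy is carried away by the emitted photon.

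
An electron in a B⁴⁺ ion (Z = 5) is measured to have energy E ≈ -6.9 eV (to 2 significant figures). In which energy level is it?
n = 7

The exact energy levels follow E_n = -13.6057 Z² / n² eV with Z = 5.

The measured value (-6.9 eV) is reported to only 2 significant figures, so we must test candidate n values and see which one matches to that precision.

Candidate energies:
  n = 5:  E = -13.6057 × 5² / 5² = -13.60570 eV
  n = 6:  E = -13.6057 × 5² / 6² = -9.44840 eV
  n = 7:  E = -13.6057 × 5² / 7² = -6.94168 eV  ← matches
  n = 8:  E = -13.6057 × 5² / 8² = -5.31473 eV
  n = 9:  E = -13.6057 × 5² / 9² = -4.19929 eV

Checking against the measurement of -6.9 eV (2 sig figs), only n = 7 agrees:
E_7 = -6.94168 eV, which rounds to -6.9 eV ✓

Therefore n = 7.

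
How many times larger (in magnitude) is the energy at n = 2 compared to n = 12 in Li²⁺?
36.00000

Using E_n = -13.6057 Z² / n² eV with Z = 3:

E_2 = -13.6057 × 3² / 2² = -122.4513 / 4 = -30.61282500000 eV
E_12 = -13.6057 × 3² / 12² = -122.4513 / 144 = -0.85035625000 eV

The ratio is:
E_2/E_12 = (-30.61282500000) / (-0.85035625000)
E_2/E_12 = (-122.4513/4) / (-122.4513/144)
E_2/E_12 = 144/4
E_2/E_12 = 36.00000
(Note: the Z² factors cancel in the ratio.)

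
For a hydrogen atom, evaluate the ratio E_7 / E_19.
7.37

Using E_n = -13.6057 Z² / n² eV with Z = 1:

E_7 = -13.6057 / 7² = -13.6057 / 49 = -0.27766735 eV
E_19 = -13.6057 / 19² = -13.6057 / 361 = -0.03768892 eV

The ratio is:
E_7/E_19 = (-0.27766735) / (-0.03768892)
E_7/E_19 = (-13.6057/49) / (-13.6057/361)
E_7/E_19 = 361/49
E_7/E_19 = 7.37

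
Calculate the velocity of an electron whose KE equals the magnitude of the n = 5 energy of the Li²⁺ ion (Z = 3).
1.3126e+06 m/s (or 0.438% of c)

The binding energy at n = 5 for Li²⁺ is:
E_5 = -13.6057 × 3²/5² = -4.8980520 eV
|E_5| = 4.8980520 eV

Convert to Joules:
KE = 4.8980520 eV × (1.602177 × 10⁻¹⁹ J/eV) = 7.847546e-19 J

Using KE = ½mv²:
v = √(2·KE/m_e)
v = √(2 × 7.847546e-19 J / 9.10938 × 10⁻³¹ kg)
v = 1.3126e+06 m/s

This is approximately 0.438% the speed of light.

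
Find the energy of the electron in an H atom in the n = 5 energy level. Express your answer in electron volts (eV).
-0.544 eV

The energy levels of a hydrogen-like atom are given by:
E_n = -13.6057 eV / n²

For n = 5:
E_5 = -13.6057 eV / 5²
E_5 = -13.6057 eV / 25
E_5 = -0.544 eV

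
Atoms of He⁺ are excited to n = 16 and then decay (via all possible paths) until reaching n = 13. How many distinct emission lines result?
6

The electron can occupy levels n = 13, 14, ..., 16 during de-excitation — that is m = 16 - 13 + 1 = 4 distinct levels.

The number of distinct spectral lines equals the number of ways to choose 2 of these m levels (each pair gives one possible emission transition):

Number of lines = m(m-1)/2 = 4×3/2 = 6

These correspond to all possible transitions between the 4 levels:
16 → 15, 16 → 14, 16 → 13, 15 → 14, 15 → 13, 14 → 13

Each transition produces a photon with a unique energy (and thus wavelength). This count does not depend on Z.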